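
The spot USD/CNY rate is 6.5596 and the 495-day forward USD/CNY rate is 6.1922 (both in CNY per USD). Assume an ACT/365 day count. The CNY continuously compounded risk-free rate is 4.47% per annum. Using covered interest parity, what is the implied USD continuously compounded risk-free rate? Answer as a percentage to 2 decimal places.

F = S·e^((r_CNY − r_USD)T) ⇒ r_USD = r_CNY − ln(F/S)/T
ln(6.1922/6.5596) = -0.057639; /(495/365) = -0.042501
r_USD = 0.0447 + 0.042501 = 0.087201
r_USD = 8.72%

8.72%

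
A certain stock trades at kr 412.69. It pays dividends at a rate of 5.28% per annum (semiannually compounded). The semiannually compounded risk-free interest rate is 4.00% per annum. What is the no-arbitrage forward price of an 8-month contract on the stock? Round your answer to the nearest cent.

F = S · (1+r/2)^(2T) / (1+q/2)^(2T)
= 412.69 × 1.026755 / 1.035354 = 412.69 × 0.991695
F = kr 409.26

kr 409.26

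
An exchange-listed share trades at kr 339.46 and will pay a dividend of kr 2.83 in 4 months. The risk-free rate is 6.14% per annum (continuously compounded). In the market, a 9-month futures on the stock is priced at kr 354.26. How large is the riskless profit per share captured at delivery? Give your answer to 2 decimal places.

PV(dividends) I = 2.83·e^(−0.0614·4/12) = 2.7727
Fair futures F* = (S − I)·e^(rT) = (339.46 − 2.7727)·e^0.046050 = 336.6873 × 1.047127 = 352.5544
Market kr 354.26 > fair 352.5544: forward overpriced → cash-and-carry (borrow at r, buy the stock and collect the dividends, short the forward).
Profit at T = |F_mkt − F*| = |354.26 − 352.5544| = kr 1.71 per share

kr 1.71 per share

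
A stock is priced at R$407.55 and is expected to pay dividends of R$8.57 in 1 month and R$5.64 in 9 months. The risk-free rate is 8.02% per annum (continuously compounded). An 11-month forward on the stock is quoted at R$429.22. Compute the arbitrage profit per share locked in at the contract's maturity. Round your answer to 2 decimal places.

R$5.46 per share

PV(dividends) I = 8.57·e^(−0.0802·1/12) + 5.64·e^(−0.0802·9/12) = 13.8237
Fair forward F* = (S − I)·e^(rT) = (407.55 − 13.8237)·e^0.073517 = 393.7263 × 1.076287 = 423.7625
Market R$429.22 > fair 423.7625: forward overpriced → cash-and-carry (borrow at r, buy the stock and collect the dividends, short the forward).
Profit at T = |F_mkt − F*| = |429.22 − 423.7625| = R$5.46 per share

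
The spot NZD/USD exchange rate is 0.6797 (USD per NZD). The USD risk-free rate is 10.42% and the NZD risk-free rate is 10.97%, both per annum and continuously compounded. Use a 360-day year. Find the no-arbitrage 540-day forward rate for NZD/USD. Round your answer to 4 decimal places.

F = S·e^((r_USD − r_NZD)T) = 0.6797 · e^((0.1042 − 0.1097) × 540/360)
= 0.6797 · e^-0.008250 = 0.6797 × 0.991784
F = 0.6741 USD per NZD

0.6741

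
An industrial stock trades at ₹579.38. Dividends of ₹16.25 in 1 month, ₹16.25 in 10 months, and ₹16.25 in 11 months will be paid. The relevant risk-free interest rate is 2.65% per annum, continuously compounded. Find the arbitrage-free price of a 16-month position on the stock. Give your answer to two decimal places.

₹550.52

PV(dividends) I = 16.25·e^(−0.0265·1/12) + 16.25·e^(−0.0265·10/12) + 16.25·e^(−0.0265·11/12)
I = 16.2142 + 15.8951 + 15.8600 = 47.9693
F = (S − I)·e^(rT) = (579.38 − 47.9693) · e^(0.0265·16/12)
= 531.4107 · e^0.035333 = 531.4107 × 1.035965 = ₹550.52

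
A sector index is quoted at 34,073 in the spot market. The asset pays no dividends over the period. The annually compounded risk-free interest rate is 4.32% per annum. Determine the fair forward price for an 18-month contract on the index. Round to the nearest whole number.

F = S · (1+r)^T
= 34073 × 1.065495
F = 36,305

36,305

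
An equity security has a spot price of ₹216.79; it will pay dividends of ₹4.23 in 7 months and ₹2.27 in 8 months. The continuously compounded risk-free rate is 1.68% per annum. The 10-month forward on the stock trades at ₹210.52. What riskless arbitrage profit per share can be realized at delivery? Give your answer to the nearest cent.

₹2.80 per share

PV(dividends) I = 4.23·e^(−0.0168·7/12) + 2.27·e^(−0.0168·8/12) = 6.4335
Fair forward F* = (S − I)·e^(rT) = (216.79 − 6.4335)·e^0.014000 = 210.3565 × 1.014098 = 213.3221
Market ₹210.52 < fair 213.3221: forward underpriced → reverse cash-and-carry (short the stock, invest proceeds at r, pay the dividends, go long the forward).
Profit at T = |F_mkt − F*| = |210.52 − 213.3221| = ₹2.80 per share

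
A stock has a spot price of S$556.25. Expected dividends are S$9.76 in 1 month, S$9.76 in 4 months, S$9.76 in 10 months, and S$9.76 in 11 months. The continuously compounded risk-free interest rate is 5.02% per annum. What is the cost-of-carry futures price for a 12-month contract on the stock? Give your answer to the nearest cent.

PV(dividends) I = 9.76·e^(−0.0502·1/12) + 9.76·e^(−0.0502·4/12) + 9.76·e^(−0.0502·10/12) + 9.76·e^(−0.0502·11/12)
I = 9.7193 + 9.5980 + 9.3601 + 9.3211 = 37.9985
F = (S − I)·e^(rT) = (556.25 − 37.9985) · e^(0.0502·12/12)
= 518.2515 · e^0.050200 = 518.2515 × 1.051481 = S$544.93

S$544.93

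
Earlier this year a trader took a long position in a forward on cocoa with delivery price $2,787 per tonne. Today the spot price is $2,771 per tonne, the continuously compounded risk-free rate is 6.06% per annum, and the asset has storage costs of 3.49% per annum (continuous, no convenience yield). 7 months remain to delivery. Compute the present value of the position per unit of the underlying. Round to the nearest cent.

Current fair forward for the remaining 7 months: F = S·e^((r + u)·T), (r + u) = 0.0606 + 0.0349 = 0.0955
F = 2771 · e^(0.0955 × 7/12) = 2771 × 1.05728926 = 2929.7485
Value of long forward = (F − K)·e^(−rT) = (2929.7485 − 2787) · e^(−0.0606·7/12)
= 142.7485 × 0.96526751 = 137.79

$137.79 per tonne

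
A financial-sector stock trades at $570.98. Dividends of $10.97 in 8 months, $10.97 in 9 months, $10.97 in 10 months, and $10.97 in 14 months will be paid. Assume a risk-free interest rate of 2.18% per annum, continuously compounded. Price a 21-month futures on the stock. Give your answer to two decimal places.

$548.44

PV(dividends) I = 10.97·e^(−0.0218·8/12) + 10.97·e^(−0.0218·9/12) + 10.97·e^(−0.0218·10/12) + 10.97·e^(−0.0218·14/12)
I = 10.8117 + 10.7921 + 10.7725 + 10.6945 = 43.0708
F = (S − I)·e^(rT) = (570.98 − 43.0708) · e^(0.0218·21/12)
= 527.9092 · e^0.038150 = 527.9092 × 1.038887 = $548.44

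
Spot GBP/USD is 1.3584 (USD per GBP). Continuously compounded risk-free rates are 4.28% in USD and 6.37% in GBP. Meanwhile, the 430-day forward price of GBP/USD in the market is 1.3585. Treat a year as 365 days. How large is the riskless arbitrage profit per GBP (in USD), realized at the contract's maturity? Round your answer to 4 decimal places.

Fair forward: F* = S·e^(carry·T), with carry = (r_USD − r_GBP) = 0.0428 − 0.0637 = -0.0209
F* = 1.3584 · e^(-0.0209 × 430/365) = 1.3584 · e^-0.024622 = 1.3584 × 0.975679 = 1.3254
Market 1.3585 > fair 1.3254: forward overpriced → cash-and-carry (buy spot, short the forward).
At maturity, profit = |F_mkt − F*| = |1.3585 − 1.3254| = 0.0331 per GBP (in USD)

0.0331 per GBP (in USD)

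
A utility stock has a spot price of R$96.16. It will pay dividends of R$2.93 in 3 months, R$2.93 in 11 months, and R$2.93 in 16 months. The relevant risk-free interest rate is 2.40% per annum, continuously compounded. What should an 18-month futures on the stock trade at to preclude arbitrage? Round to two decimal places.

R$90.75

PV(dividends) I = 2.93·e^(−0.0240·3/12) + 2.93·e^(−0.0240·11/12) + 2.93·e^(−0.0240·16/12)
I = 2.9125 + 2.8662 + 2.8377 = 8.6164
F = (S − I)·e^(rT) = (96.16 − 8.6164) · e^(0.0240·18/12)
= 87.5436 · e^0.036000 = 87.5436 × 1.036656 = R$90.75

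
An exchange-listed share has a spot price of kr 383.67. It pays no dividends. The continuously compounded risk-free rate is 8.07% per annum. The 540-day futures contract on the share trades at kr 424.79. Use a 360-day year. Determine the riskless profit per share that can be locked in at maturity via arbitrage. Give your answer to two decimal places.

kr 8.25 per share

Fair futures: F* = S·e^(carry·T), with carry = r = 0.0807
F* = 383.67 · e^(0.0807 × 540/360) = 383.67 · e^0.121050 = 383.67 × 1.128681 = kr 433.0410
Market kr 424.79 < fair kr 433.0410: forward underpriced → reverse cash-and-carry (short spot, go long the forward).
At maturity, profit = |F_mkt − F*| = |424.79 − 433.0410| = kr 8.25 per share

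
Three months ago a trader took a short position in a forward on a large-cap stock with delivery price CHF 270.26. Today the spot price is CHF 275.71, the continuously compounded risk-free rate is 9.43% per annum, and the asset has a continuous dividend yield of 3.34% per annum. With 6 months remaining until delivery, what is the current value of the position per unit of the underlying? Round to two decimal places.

Current fair forward for the remaining 6 months: F = S·e^((r − q)·T), (r − q) = 0.0943 − 0.0334 = 0.0609
F = 275.71 · e^(0.0609 × 6/12) = 275.71 × 1.030918 = 284.2344
Value of long forward = (F − K)·e^(−rT) = (284.2344 − 270.26) · e^(−0.0943·6/12)
= 13.9744 × 0.953944 = 13.33
Short position value = −(long value) = -CHF 13.33

-CHF 13.33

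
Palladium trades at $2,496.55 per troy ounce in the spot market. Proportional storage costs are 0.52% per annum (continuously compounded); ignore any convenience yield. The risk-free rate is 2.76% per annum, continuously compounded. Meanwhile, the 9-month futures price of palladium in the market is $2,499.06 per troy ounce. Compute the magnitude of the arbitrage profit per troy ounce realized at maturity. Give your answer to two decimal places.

Fair futures: F* = S·e^(carry·T), with carry = (r + u) = 0.0276 + 0.0052 = 0.0328
F* = 2496.55 · e^(0.0328 × 9/12) = 2496.55 · e^0.02460000 = 2496.55 × 1.02490508 = $2558.7268
Market $2499.06 < fair $2558.7268: forward underpriced → reverse cash-and-carry (short spot, go long the forward).
At maturity, profit = |F_mkt − F*| = |2499.06 − 2558.7268| = $59.67 per troy ounce

$59.67 per troy ounce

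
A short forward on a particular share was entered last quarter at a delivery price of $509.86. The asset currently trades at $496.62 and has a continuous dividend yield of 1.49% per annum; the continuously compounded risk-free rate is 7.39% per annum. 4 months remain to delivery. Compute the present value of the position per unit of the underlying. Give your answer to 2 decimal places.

Current fair forward for the remaining 4 months: F = S·e^((r − q)·T), (r − q) = 0.0739 − 0.0149 = 0.0590
F = 496.62 · e^(0.0590 × 4/12) = 496.62 × 1.019861 = 506.4834
Value of long forward = (F − K)·e^(−rT) = (506.4834 − 509.86) · e^(−0.0739·4/12)
= -3.3766 × 0.975668 = -3.29
Short position value = −(long value) = $3.29

$3.29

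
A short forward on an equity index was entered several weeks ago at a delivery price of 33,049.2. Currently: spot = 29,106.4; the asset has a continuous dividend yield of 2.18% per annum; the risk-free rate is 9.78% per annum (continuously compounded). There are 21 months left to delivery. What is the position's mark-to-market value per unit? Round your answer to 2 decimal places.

-166.50

Current fair forward for the remaining 21 months: F = S·e^((r − q)·T), (r − q) = 0.0978 − 0.0218 = 0.0760
F = 29106.4 · e^(0.0760 × 21/12) = 29106.4 × 1.14225000 = 33246.7854
Value of long forward = (F − K)·e^(−rT) = (33246.7854 − 33049.2) · e^(−0.0978·21/12)
= 197.5854 × 0.84269516 = 166.50
Short position value = −(long value) = -166.50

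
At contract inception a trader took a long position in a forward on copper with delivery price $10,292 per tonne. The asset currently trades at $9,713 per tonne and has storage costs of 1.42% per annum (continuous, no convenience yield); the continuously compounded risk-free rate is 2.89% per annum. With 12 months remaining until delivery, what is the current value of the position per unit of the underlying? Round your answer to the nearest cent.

-$146.91 per tonne

Current fair forward for the remaining 12 months: F = S·e^((r + u)·T), (r + u) = 0.0289 + 0.0142 = 0.0431
F = 9713 · e^(0.0431 × 12/12) = 9713 × 1.04404229 = 10140.7828
Value of long forward = (F − K)·e^(−rT) = (10140.7828 − 10292) · e^(−0.0289·12/12)
= -151.2172 × 0.97151361 = -146.91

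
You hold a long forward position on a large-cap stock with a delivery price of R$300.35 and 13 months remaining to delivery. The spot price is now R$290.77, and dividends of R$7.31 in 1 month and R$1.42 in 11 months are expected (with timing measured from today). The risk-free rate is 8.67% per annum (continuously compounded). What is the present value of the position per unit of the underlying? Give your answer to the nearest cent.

PV(remaining dividends) I = 7.31·e^(−0.0867·1/12) + 1.42·e^(−0.0867·11/12) = 8.5689
Current forward F = (S − I)·e^(rT) = (290.77 − 8.5689)·e^(0.0867·13/12) = 282.2011 × 1.098477 = 309.9914
Value (long) = (F − K)·e^(−rT) = (309.9914 − 300.35) × 0.910351 = 8.7771
Value = R$8.78

R$8.78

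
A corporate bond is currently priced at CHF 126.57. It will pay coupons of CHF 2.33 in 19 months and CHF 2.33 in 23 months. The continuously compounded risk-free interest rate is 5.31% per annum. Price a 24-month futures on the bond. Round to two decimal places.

CHF 136.03

PV(coupons) I = 2.33·e^(−0.0531·19/12) + 2.33·e^(−0.0531·23/12)
I = 2.1421 + 2.1045 = 4.2466
F = (S − I)·e^(rT) = (126.57 − 4.2466) · e^(0.0531·24/12)
= 122.3234 · e^0.106200 = 122.3234 × 1.112044 = CHF 136.03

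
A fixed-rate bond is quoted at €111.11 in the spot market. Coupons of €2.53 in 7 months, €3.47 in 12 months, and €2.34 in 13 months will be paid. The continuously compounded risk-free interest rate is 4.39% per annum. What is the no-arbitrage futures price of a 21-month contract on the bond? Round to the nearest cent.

PV(coupons) I = 2.53·e^(−0.0439·7/12) + 3.47·e^(−0.0439·12/12) + 2.34·e^(−0.0439·13/12)
I = 2.4660 + 3.3210 + 2.2313 = 8.0183
F = (S − I)·e^(rT) = (111.11 − 8.0183) · e^(0.0439·21/12)
= 103.0917 · e^0.076825 = 103.0917 × 1.079853 = €111.32

€111.32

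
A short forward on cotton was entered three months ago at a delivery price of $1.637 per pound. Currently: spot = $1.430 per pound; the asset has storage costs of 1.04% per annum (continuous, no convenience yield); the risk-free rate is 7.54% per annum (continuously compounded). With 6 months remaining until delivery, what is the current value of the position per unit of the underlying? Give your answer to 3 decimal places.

Current fair forward for the remaining 6 months: F = S·e^((r + u)·T), (r + u) = 0.0754 + 0.0104 = 0.0858
F = 1.430 · e^(0.0858 × 6/12) = 1.430 × 1.043834 = 1.4927
Value of long forward = (F − K)·e^(−rT) = (1.4927 − 1.637) · e^(−0.0754·6/12)
= -0.1443 × 0.963002 = -0.139
Short position value = −(long value) = $0.139

$0.139 per pound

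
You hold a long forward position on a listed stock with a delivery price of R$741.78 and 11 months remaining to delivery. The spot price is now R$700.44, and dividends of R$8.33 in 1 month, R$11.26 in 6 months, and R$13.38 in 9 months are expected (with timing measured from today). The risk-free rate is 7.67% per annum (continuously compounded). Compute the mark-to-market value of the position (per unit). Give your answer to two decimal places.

PV(remaining dividends) I = 8.33·e^(−0.0767·1/12) + 11.26·e^(−0.0767·6/12) + 13.38·e^(−0.0767·9/12) = 31.7453
Current forward F = (S − I)·e^(rT) = (700.44 − 31.7453)·e^(0.0767·11/12) = 668.6947 × 1.072839 = 717.4018
Value (long) = (F − K)·e^(−rT) = (717.4018 − 741.78) × 0.932106 = -22.7231
Value = -R$22.72

-R$22.72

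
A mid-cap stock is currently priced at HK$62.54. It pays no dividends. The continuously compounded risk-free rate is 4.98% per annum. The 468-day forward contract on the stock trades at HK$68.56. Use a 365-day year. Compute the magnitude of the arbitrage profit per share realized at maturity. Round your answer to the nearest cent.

HK$1.90 per share

Fair forward: F* = S·e^(carry·T), with carry = r = 0.0498
F* = 62.54 · e^(0.0498 × 468/365) = 62.54 · e^0.063853 = 62.54 × 1.065936 = HK$66.6636
Market HK$68.56 > fair HK$66.6636: forward overpriced → cash-and-carry (buy spot, short the forward).
At maturity, profit = |F_mkt − F*| = |68.56 − 66.6636| = HK$1.90 per share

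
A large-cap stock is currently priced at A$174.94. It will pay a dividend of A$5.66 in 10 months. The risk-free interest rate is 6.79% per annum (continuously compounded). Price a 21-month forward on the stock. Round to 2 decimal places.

A$190.99

PV(dividends) I = 5.66·e^(−0.0679·10/12)
I = 5.3486
F = (S − I)·e^(rT) = (174.94 − 5.3486) · e^(0.0679·21/12)
= 169.5914 · e^0.118825 = 169.5914 × 1.126173 = A$190.99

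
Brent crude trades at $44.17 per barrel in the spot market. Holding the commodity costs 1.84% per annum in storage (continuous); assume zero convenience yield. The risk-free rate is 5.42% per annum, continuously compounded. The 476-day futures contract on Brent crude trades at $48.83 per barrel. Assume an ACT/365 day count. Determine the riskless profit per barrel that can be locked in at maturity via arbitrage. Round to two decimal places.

Fair futures: F* = S·e^(carry·T), with carry = (r + u) = 0.0542 + 0.0184 = 0.0726
F* = 44.17 · e^(0.0726 × 476/365) = 44.17 · e^0.094678 = 44.17 × 1.099305 = $48.5563
Market $48.83 > fair $48.5563: forward overpriced → cash-and-carry (buy spot, short the forward).
At maturity, profit = |F_mkt − F*| = |48.83 − 48.5563| = $0.27 per barrel

$0.27 per barrel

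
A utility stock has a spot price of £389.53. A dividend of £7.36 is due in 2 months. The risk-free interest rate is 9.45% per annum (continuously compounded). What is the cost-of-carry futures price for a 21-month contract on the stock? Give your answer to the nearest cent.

£451.03

PV(dividends) I = 7.36·e^(−0.0945·2/12)
I = 7.2450
F = (S − I)·e^(rT) = (389.53 − 7.2450) · e^(0.0945·21/12)
= 382.2850 · e^0.165375 = 382.2850 × 1.179835 = £451.03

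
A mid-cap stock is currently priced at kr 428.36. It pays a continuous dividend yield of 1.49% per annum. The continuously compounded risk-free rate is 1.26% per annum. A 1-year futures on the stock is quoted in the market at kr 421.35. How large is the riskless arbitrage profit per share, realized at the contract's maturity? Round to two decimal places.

Fair futures: F* = S·e^(carry·T), with carry = (r − q) = 0.0126 − 0.0149 = -0.0023
F* = 428.36 · e^(-0.0023 × 1) = 428.36 · e^-0.002300 = 428.36 × 0.997703 = kr 427.3761
Market kr 421.35 < fair kr 427.3761: forward underpriced → reverse cash-and-carry (short spot, go long the forward).
At maturity, profit = |F_mkt − F*| = |421.35 − 427.3761| = kr 6.03 per share

kr 6.03 per share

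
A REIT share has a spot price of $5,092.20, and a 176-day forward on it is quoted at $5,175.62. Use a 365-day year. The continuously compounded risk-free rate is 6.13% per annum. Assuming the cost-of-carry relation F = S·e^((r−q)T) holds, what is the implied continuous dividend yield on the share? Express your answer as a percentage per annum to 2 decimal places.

2.76%

From F = S·e^((r−q)T): (r − q) = ln(F/S)/T
ln(5175.62/5092.20) = ln(1.016382) = 0.016249
(r − q) = 0.016249 / (176/365) = 0.033698
q = r − ln(F/S)/T = 0.0613 − 0.033698 = 0.027602
q = 2.76%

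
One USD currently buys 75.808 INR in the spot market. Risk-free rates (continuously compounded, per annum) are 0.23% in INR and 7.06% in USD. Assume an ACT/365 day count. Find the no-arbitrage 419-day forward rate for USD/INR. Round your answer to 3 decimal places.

F = S·e^((r_INR − r_USD)T) = 75.808 · e^((0.0023 − 0.0706) × 419/365)
= 75.808 · e^-0.078405 = 75.808 × 0.924590
F = 70.091 INR per USD

70.091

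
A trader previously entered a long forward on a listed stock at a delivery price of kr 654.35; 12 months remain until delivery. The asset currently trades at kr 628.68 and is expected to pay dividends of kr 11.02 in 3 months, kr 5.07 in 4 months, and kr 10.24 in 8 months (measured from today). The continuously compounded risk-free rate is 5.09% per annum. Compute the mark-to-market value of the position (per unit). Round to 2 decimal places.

PV(remaining dividends) I = 11.02·e^(−0.0509·3/12) + 5.07·e^(−0.0509·4/12) + 10.24·e^(−0.0509·8/12) = 25.7637
Current forward F = (S − I)·e^(rT) = (628.68 − 25.7637)·e^(0.0509·12/12) = 602.9163 × 1.052218 = 634.3994
Value (long) = (F − K)·e^(−rT) = (634.3994 − 654.35) × 0.950374 = -18.9605
Value = -kr 18.96

-kr 18.96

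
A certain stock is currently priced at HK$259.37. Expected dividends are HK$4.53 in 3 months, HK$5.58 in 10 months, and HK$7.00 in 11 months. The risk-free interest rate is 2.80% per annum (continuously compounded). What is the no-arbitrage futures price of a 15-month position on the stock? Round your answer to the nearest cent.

HK$251.24

PV(dividends) I = 4.53·e^(−0.0280·3/12) + 5.58·e^(−0.0280·10/12) + 7.00·e^(−0.0280·11/12)
I = 4.4984 + 5.4513 + 6.8226 = 16.7723
F = (S − I)·e^(rT) = (259.37 − 16.7723) · e^(0.0280·15/12)
= 242.5977 · e^0.035000 = 242.5977 × 1.035620 = HK$251.24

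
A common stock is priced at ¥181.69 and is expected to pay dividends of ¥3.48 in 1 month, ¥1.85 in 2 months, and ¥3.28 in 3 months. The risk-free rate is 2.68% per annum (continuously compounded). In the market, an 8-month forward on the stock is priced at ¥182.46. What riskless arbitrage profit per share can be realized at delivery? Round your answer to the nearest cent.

¥6.22 per share

PV(dividends) I = 3.48·e^(−0.0268·1/12) + 1.85·e^(−0.0268·2/12) + 3.28·e^(−0.0268·3/12) = 8.5721
Fair forward F* = (S − I)·e^(rT) = (181.69 − 8.5721)·e^0.017867 = 173.1179 × 1.018028 = 176.2389
Market ¥182.46 > fair 176.2389: forward overpriced → cash-and-carry (borrow at r, buy the stock and collect the dividends, short the forward).
Profit at T = |F_mkt − F*| = |182.46 − 176.2389| = ¥6.22 per share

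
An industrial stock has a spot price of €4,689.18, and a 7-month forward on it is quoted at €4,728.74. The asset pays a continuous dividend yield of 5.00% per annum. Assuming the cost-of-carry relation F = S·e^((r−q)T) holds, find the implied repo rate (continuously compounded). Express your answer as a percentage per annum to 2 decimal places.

From F = S·e^((r−q)T): (r − q) = ln(F/S)/T
ln(4728.74/4689.18) = ln(1.008436) = 0.008401
(r − q) = 0.008401 / (7/12) = 0.014402
r = ln(F/S)/T + q = 0.014402 + 0.0500 = 0.064402
r = 6.44%

6.44%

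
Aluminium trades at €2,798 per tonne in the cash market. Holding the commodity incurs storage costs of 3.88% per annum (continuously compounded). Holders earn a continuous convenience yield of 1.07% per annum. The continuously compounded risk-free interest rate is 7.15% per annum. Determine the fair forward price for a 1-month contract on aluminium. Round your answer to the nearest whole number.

Net carry = r + u − y = 0.0715 + 0.0388 − 0.0107 = 0.0996
F = S·e^((r+u−y)T) = 2798 · e^(0.0996 × 1/12) = 2798 · e^0.008300
= 2798 × 1.008335 = €2,821 per tonne

€2,821 per tonne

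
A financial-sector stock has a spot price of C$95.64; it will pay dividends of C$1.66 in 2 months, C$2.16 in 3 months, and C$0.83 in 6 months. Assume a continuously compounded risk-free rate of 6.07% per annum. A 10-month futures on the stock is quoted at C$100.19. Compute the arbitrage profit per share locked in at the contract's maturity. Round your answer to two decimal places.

C$4.40 per share

PV(dividends) I = 1.66·e^(−0.0607·2/12) + 2.16·e^(−0.0607·3/12) + 0.83·e^(−0.0607·6/12) = 4.5759
Fair futures F* = (S − I)·e^(rT) = (95.64 − 4.5759)·e^0.050583 = 91.0641 × 1.051884 = 95.7889
Market C$100.19 > fair 95.7889: forward overpriced → cash-and-carry (borrow at r, buy the stock and collect the dividends, short the forward).
Profit at T = |F_mkt − F*| = |100.19 − 95.7889| = C$4.40 per share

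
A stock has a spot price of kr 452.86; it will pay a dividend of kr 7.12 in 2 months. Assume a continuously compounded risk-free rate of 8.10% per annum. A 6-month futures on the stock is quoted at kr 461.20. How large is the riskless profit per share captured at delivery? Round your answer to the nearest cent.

kr 3.06 per share

PV(dividends) I = 7.12·e^(−0.0810·2/12) = 7.0245
Fair futures F* = (S − I)·e^(rT) = (452.86 − 7.0245)·e^0.040500 = 445.8355 × 1.041331 = 464.2623
Market kr 461.20 < fair 464.2623: forward underpriced → reverse cash-and-carry (short the stock, invest proceeds at r, pay the dividends, go long the forward).
Profit at T = |F_mkt − F*| = |461.20 − 464.2623| = kr 3.06 per share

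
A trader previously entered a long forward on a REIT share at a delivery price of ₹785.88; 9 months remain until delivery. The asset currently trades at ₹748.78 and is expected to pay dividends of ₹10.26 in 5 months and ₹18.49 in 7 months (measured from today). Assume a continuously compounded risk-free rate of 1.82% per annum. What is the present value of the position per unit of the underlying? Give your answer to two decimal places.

-₹54.92

PV(remaining dividends) I = 10.26·e^(−0.0182·5/12) + 18.49·e^(−0.0182·7/12) = 28.4772
Current forward F = (S − I)·e^(rT) = (748.78 − 28.4772)·e^(0.0182·9/12) = 720.3028 × 1.013744 = 730.2026
Value (long) = (F − K)·e^(−rT) = (730.2026 − 785.88) × 0.986443 = -54.9226
Value = -₹54.92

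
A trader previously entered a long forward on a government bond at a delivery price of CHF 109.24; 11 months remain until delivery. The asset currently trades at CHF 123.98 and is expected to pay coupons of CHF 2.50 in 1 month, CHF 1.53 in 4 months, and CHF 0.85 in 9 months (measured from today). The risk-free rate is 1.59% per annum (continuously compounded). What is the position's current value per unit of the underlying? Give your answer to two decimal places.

CHF 11.46

PV(remaining coupons) I = 2.50·e^(−0.0159·1/12) + 1.53·e^(−0.0159·4/12) + 0.85·e^(−0.0159·9/12) = 4.8585
Current forward F = (S − I)·e^(rT) = (123.98 − 4.8585)·e^(0.0159·11/12) = 119.1215 × 1.014682 = 120.8704
Value (long) = (F − K)·e^(−rT) = (120.8704 − 109.24) × 0.985531 = 11.4621
Value = CHF 11.46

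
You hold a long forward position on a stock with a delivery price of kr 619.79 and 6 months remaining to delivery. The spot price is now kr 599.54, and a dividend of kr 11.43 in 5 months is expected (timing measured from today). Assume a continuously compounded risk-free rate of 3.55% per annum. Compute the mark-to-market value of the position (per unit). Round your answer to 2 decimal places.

PV(remaining dividends) I = 11.43·e^(−0.0355·5/12) = 11.2622
Current forward F = (S − I)·e^(rT) = (599.54 − 11.2622)·e^(0.0355·6/12) = 588.2778 × 1.017908 = 598.8127
Value (long) = (F − K)·e^(−rT) = (598.8127 − 619.79) × 0.982407 = -20.6082
Value = -kr 20.61

-kr 20.61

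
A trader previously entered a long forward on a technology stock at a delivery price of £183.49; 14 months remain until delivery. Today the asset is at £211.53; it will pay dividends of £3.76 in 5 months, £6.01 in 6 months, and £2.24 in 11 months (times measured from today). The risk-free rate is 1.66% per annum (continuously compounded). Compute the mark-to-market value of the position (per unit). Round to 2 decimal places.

£19.66

PV(remaining dividends) I = 3.76·e^(−0.0166·5/12) + 6.01·e^(−0.0166·6/12) + 2.24·e^(−0.0166·11/12) = 11.9006
Current forward F = (S − I)·e^(rT) = (211.53 − 11.9006)·e^(0.0166·14/12) = 199.6294 × 1.019555 = 203.5332
Value (long) = (F − K)·e^(−rT) = (203.5332 − 183.49) × 0.980820 = 19.6588
Value = £19.66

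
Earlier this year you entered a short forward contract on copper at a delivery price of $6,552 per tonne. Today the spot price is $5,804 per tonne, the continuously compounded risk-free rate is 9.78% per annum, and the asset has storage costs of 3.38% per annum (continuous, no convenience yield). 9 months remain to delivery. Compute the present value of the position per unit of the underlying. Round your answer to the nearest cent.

Current fair forward for the remaining 9 months: F = S·e^((r + u)·T), (r + u) = 0.0978 + 0.0338 = 0.1316
F = 5804 · e^(0.1316 × 9/12) = 5804 × 1.10373513 = 6406.0787
Value of long forward = (F − K)·e^(−rT) = (6406.0787 − 6552) · e^(−0.0978·9/12)
= -145.9213 × 0.92927553 = -135.60
Short position value = −(long value) = $135.60

$135.60 per tonne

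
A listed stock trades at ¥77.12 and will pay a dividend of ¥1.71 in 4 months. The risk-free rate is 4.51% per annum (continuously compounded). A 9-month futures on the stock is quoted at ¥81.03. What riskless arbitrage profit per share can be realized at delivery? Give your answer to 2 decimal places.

¥3.00 per share

PV(dividends) I = 1.71·e^(−0.0451·4/12) = 1.6845
Fair futures F* = (S − I)·e^(rT) = (77.12 − 1.6845)·e^0.033825 = 75.4355 × 1.034404 = 78.0308
Market ¥81.03 > fair 78.0308: forward overpriced → cash-and-carry (borrow at r, buy the stock and collect the dividends, short the forward).
Profit at T = |F_mkt − F*| = |81.03 − 78.0308| = ¥3.00 per share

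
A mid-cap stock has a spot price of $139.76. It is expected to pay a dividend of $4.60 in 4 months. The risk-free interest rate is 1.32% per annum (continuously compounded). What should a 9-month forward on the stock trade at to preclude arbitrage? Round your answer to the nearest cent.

$136.53

PV(dividends) I = 4.60·e^(−0.0132·4/12)
I = 4.5798
F = (S − I)·e^(rT) = (139.76 − 4.5798) · e^(0.0132·9/12)
= 135.1802 · e^0.009900 = 135.1802 × 1.009949 = $136.53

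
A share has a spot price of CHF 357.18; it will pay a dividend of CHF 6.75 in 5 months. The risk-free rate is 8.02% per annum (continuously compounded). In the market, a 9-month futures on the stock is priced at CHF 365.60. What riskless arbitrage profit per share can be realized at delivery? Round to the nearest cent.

PV(dividends) I = 6.75·e^(−0.0802·5/12) = 6.5282
Fair futures F* = (S − I)·e^(rT) = (357.18 − 6.5282)·e^0.060150 = 350.6518 × 1.061996 = 372.3908
Market CHF 365.60 < fair 372.3908: forward underpriced → reverse cash-and-carry (short the stock, invest proceeds at r, pay the dividends, go long the forward).
Profit at T = |F_mkt − F*| = |365.60 − 372.3908| = CHF 6.79 per share

CHF 6.79 per share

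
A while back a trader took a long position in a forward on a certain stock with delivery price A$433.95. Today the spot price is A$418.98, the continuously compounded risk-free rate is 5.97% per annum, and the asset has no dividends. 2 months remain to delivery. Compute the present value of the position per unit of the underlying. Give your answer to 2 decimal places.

-A$10.67

Current fair forward for the remaining 2 months: F = S·e^(r·T), r = 0.0597
F = 418.98 · e^(0.0597 × 2/12) = 418.98 × 1.010000 = 423.1698
Value of long forward = (F − K)·e^(−rT) = (423.1698 − 433.95) · e^(−0.0597·2/12)
= -10.7802 × 0.990099 = -10.67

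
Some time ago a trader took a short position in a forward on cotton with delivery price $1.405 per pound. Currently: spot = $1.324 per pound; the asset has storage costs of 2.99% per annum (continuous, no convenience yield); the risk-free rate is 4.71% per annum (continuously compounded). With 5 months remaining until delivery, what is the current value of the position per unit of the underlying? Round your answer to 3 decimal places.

Current fair forward for the remaining 5 months: F = S·e^((r + u)·T), (r + u) = 0.0471 + 0.0299 = 0.0770
F = 1.324 · e^(0.0770 × 5/12) = 1.324 × 1.032604 = 1.3672
Value of long forward = (F − K)·e^(−rT) = (1.3672 − 1.405) · e^(−0.0471·5/12)
= -0.0378 × 0.980566 = -0.037
Short position value = −(long value) = $0.037

$0.037 per pound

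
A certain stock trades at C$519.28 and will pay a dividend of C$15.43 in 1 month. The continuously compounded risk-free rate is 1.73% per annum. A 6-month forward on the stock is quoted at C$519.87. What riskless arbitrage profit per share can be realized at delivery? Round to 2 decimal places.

PV(dividends) I = 15.43·e^(−0.0173·1/12) = 15.4078
Fair forward F* = (S − I)·e^(rT) = (519.28 − 15.4078)·e^0.008650 = 503.8722 × 1.008688 = 508.2498
Market C$519.87 > fair 508.2498: forward overpriced → cash-and-carry (borrow at r, buy the stock and collect the dividends, short the forward).
Profit at T = |F_mkt − F*| = |519.87 − 508.2498| = C$11.62 per share

C$11.62 per share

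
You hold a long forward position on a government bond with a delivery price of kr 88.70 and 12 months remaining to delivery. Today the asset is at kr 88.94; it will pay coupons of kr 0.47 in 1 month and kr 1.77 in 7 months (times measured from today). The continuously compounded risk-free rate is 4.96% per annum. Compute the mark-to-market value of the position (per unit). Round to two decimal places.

PV(remaining coupons) I = 0.47·e^(−0.0496·1/12) + 1.77·e^(−0.0496·7/12) = 2.1876
Current forward F = (S − I)·e^(rT) = (88.94 − 2.1876)·e^(0.0496·12/12) = 86.7524 × 1.050851 = 91.1638
Value (long) = (F − K)·e^(−rT) = (91.1638 − 88.70) × 0.951610 = 2.3446
Value = kr 2.34

kr 2.34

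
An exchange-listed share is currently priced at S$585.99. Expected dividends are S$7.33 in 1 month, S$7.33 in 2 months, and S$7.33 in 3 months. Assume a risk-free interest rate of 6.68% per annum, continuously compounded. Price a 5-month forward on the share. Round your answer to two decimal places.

S$580.17

PV(dividends) I = 7.33·e^(−0.0668·1/12) + 7.33·e^(−0.0668·2/12) + 7.33·e^(−0.0668·3/12)
I = 7.2893 + 7.2488 + 7.2086 = 21.7467
F = (S − I)·e^(rT) = (585.99 − 21.7467) · e^(0.0668·5/12)
= 564.2433 · e^0.027833 = 564.2433 × 1.028224 = S$580.17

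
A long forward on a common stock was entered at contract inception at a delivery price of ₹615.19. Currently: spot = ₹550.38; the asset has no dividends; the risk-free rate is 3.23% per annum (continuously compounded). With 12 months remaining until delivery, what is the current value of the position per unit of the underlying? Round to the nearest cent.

Current fair forward for the remaining 12 months: F = S·e^(r·T), r = 0.0323
F = 550.38 · e^(0.0323 × 12/12) = 550.38 × 1.032827 = 568.4473
Value of long forward = (F − K)·e^(−rT) = (568.4473 − 615.19) · e^(−0.0323·12/12)
= -46.7427 × 0.968216 = -45.26

-₹45.26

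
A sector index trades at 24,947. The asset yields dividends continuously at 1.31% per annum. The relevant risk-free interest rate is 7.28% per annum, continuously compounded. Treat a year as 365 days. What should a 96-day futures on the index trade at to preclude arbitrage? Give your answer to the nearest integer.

25,342

F = S·e^((r − q)T) = 24947 · e^((0.0728 − 0.0131) × 96/365)
= 24947 · e^0.015702 = 24947 × 1.015826
F = 25,342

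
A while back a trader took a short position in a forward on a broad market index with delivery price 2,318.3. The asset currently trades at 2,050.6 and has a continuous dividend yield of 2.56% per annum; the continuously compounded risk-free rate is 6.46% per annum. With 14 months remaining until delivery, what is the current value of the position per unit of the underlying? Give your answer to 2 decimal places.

Current fair forward for the remaining 14 months: F = S·e^((r − q)·T), (r − q) = 0.0646 − 0.0256 = 0.0390
F = 2050.6 · e^(0.0390 × 14/12) = 2050.6 × 1.04655100 = 2146.0575
Value of long forward = (F − K)·e^(−rT) = (2146.0575 − 2318.3) · e^(−0.0646·14/12)
= -172.2425 × 0.92740338 = -159.74
Short position value = −(long value) = 159.74

159.74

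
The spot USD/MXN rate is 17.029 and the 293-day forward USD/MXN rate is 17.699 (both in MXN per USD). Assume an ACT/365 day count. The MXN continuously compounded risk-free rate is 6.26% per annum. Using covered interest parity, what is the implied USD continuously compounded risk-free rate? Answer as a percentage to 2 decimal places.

1.45%

F = S·e^((r_MXN − r_USD)T) ⇒ r_USD = r_MXN − ln(F/S)/T
ln(17.699/17.029) = 0.038590; /(293/365) = 0.048073
r_USD = 0.0626 − 0.048073 = 0.014527
r_USD = 1.45%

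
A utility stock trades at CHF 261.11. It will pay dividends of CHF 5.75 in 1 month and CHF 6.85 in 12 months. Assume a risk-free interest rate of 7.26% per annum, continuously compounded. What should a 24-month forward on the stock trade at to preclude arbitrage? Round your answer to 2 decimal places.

PV(dividends) I = 5.75·e^(−0.0726·1/12) + 6.85·e^(−0.0726·12/12)
I = 5.7153 + 6.3703 = 12.0856
F = (S − I)·e^(rT) = (261.11 − 12.0856) · e^(0.0726·24/12)
= 249.0244 · e^0.145200 = 249.0244 × 1.156271 = CHF 287.94

CHF 287.94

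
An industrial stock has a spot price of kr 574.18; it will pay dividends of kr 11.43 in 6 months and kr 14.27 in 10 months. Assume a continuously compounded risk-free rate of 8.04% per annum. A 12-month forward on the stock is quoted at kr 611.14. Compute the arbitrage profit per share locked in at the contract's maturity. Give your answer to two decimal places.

PV(dividends) I = 11.43·e^(−0.0804·6/12) + 14.27·e^(−0.0804·10/12) = 24.3249
Fair forward F* = (S − I)·e^(rT) = (574.18 − 24.3249)·e^0.080400 = 549.8551 × 1.083720 = 595.8890
Market kr 611.14 > fair 595.8890: forward overpriced → cash-and-carry (borrow at r, buy the stock and collect the dividends, short the forward).
Profit at T = |F_mkt − F*| = |611.14 − 595.8890| = kr 15.25 per share

kr 15.25 per share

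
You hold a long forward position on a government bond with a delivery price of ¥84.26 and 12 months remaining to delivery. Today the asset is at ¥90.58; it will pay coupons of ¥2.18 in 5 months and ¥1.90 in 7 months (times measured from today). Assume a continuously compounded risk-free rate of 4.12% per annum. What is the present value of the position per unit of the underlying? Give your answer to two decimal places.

¥5.72

PV(remaining coupons) I = 2.18·e^(−0.0412·5/12) + 1.90·e^(−0.0412·7/12) = 3.9978
Current forward F = (S − I)·e^(rT) = (90.58 − 3.9978)·e^(0.0412·12/12) = 86.5822 × 1.042060 = 90.2238
Value (long) = (F − K)·e^(−rT) = (90.2238 − 84.26) × 0.959637 = 5.7231
Value = ¥5.72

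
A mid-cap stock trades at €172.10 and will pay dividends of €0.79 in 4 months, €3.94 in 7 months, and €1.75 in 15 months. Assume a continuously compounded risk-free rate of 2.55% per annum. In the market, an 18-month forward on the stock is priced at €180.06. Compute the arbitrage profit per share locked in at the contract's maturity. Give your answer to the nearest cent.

PV(dividends) I = 0.79·e^(−0.0255·4/12) + 3.94·e^(−0.0255·7/12) + 1.75·e^(−0.0255·15/12) = 6.3602
Fair forward F* = (S − I)·e^(rT) = (172.10 − 6.3602)·e^0.038250 = 165.7398 × 1.038991 = 172.2022
Market €180.06 > fair 172.2022: forward overpriced → cash-and-carry (borrow at r, buy the stock and collect the dividends, short the forward).
Profit at T = |F_mkt − F*| = |180.06 − 172.2022| = €7.86 per share

€7.86 per share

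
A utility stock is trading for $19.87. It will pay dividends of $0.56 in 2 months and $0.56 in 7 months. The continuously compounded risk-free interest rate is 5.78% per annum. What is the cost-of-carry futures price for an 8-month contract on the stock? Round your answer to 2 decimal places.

PV(dividends) I = 0.56·e^(−0.0578·2/12) + 0.56·e^(−0.0578·7/12)
I = 0.5546 + 0.5414 = 1.0960
F = (S − I)·e^(rT) = (19.87 − 1.0960) · e^(0.0578·8/12)
= 18.7740 · e^0.038533 = 18.7740 × 1.039285 = $19.51

$19.51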